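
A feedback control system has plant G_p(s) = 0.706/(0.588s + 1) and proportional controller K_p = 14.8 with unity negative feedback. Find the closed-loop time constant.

τ = 0.0514 s

Closed loop: T(s) = K_p·G_p/(1+K_p·G_p) = 10.45/(0.588s + 1 + 10.45), with pole at s = −(1 + 10.45)/0.588 = −19.47.
Closed-loop time constant τ = 1/19.47 = 0.0514 s.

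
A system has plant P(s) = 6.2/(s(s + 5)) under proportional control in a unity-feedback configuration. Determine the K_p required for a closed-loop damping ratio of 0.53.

Closed-loop characteristic equation: s² + 5s + K_p·6.2 = 0.
So ω_n = √(6.2K_p) and 2ζω_n = 5, giving ζ = 5/(2√(6.2K_p)).
Setting ζ = 0.53: √(6.2K_p) = 5/(2·0.53) = 4.717, so K_p = 22.25/6.2 = 3.59.

K_p = 3.59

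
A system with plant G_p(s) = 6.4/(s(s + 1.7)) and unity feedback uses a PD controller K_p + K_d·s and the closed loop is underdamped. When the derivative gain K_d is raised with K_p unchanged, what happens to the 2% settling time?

decrease

Characteristic equation s² + (1.7 + 6.4K_d)s + 6.4K_p = 0: raising K_d increases ζω_n = (1.7+6.4K_d)/2 while the loop stays underdamped, so T_s ≈ 4/(ζω_n) decreases.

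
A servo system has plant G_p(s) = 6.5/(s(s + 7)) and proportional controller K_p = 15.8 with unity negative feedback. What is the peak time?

T_p = 0.33 s

From 1 + K_pG_p(s) = 0: s² + 7s + 102.7 = 0 ⇒ ω_n = 10.13, ζ = 0.3454.
Damped frequency ω_d = ω_n√(1−ζ²) = 9.511 rad/s, so peak time T_p = π/ω_d = 0.33 s.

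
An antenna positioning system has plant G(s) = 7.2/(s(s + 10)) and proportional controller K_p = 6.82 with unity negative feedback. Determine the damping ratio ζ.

ζ = 0.714

With unity feedback the closed-loop characteristic equation is s² + 10s + 6.82·7.2 = s² + 10s + 49.1 = 0.
Matching s² + 2ζω_n s + ω_n²: ω_n = √49.1 = 7.007 rad/s and 2ζω_n = 10, so ζ = 10/(2·7.007) = 0.714.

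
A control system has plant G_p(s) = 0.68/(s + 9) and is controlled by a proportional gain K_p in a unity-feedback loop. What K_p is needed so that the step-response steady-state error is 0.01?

K_p = 1310

For a type-0 loop with proportional control, e_ss = 1/(1 + K_p·G_p(0)).
G_p(0) = 0.07556. Require 1/(1 + K_p·0.07556) = 0.01, so 1 + 0.07556·K_p = 100.
K_p = (100 − 1)/0.07556 = 1310.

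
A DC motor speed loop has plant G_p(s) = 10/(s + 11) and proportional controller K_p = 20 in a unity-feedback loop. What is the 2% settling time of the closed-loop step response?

Closed-loop transfer function: T(s) = K_p·G_p(s)/(1 + K_p·G_p(s)) = 200/(s + 11 + 200) = 200/(s + 211).
Time constant τ = 1/211 = 0.004739 s, so the 2% settling time is about 4τ = 0.019 s.

T_s ≈ 0.019 s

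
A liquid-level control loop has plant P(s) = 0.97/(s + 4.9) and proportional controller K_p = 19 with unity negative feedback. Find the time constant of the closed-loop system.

Closed-loop transfer function: T(s) = K_p·P(s)/(1 + K_p·P(s)) = 18.43/(s + 4.9 + 18.43) = 18.43/(s + 23.33).
Time constant τ = 1/23.33 = 0.0429 s.

τ = 0.0429 s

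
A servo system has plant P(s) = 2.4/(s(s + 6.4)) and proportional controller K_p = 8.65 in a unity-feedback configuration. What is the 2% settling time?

From 1 + K_pP(s) = 0: s² + 6.4s + 20.76 = 0 ⇒ ω_n = 4.556, ζ = 0.7023.
2% settling time T_s ≈ 4/(ζω_n) = 4/3.2 = 1.25 s.

T_s ≈ 1.25 s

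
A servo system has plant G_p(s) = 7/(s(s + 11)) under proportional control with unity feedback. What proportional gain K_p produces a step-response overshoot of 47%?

From %OS = 100·exp(−πζ/√(1−ζ²)) = 47%, ζ = −ln(0.47)/√(π²+ln²(0.47)) = 0.2337.
Characteristic equation s² + 11s + 7K_p = 0 gives ζ = 11/(2√(7K_p)).
Setting ζ = 0.2337: √(7K_p) = 11/(2·0.2337) = 23.54, so K_p = 554/7 = 79.1.

K_p = 79.1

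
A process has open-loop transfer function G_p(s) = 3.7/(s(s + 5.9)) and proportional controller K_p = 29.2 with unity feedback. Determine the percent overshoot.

39.5%

Closed-loop characteristic equation: s² + 5.9s + 108 = 0, so ω_n = 10.39 rad/s and ζ = 5.9/(2·10.39) = 0.2838.
%OS = 100·exp(−πζ/√(1−ζ²)) = 100·exp(−π·0.2838/√0.9195) = 39.5%.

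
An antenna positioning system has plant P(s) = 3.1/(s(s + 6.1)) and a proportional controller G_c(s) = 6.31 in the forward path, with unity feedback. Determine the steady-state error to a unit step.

The open loop G_c(s)P(s) has a pole at the origin (type 1), so the static position error constant is infinite and e_ss = 1/(1+∞) = 0.

0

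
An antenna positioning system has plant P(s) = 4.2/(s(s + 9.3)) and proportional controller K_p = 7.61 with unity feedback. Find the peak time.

T_p = 0.977 s

Closed-loop characteristic equation: s² + 9.3s + 31.96 = 0, so ω_n = 5.653 rad/s and ζ = 9.3/(2·5.653) = 0.8225.
Damped frequency ω_d = ω_n√(1−ζ²) = 3.216 rad/s, so peak time T_p = π/ω_d = 0.977 s.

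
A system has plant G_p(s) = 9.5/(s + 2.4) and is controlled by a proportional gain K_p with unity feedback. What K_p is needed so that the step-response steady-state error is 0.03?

The loop is type 0, so e_ss(step) = 1/(1 + K_pos) with K_pos = K_p·G_p(0).
G_p(0) = 3.958. Require 1/(1 + K_p·3.958) = 0.03, so 1 + 3.958·K_p = 33.33.
K_p = (33.33 − 1)/3.958 = 8.17.

K_p = 8.17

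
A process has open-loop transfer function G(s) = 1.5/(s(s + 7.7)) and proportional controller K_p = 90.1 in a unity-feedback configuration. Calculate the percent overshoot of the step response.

From 1 + K_pG(s) = 0: s² + 7.7s + 135.1 = 0 ⇒ ω_n = 11.63, ζ = 0.3312.
%OS = 100·exp(−πζ/√(1−ζ²)) = 100·exp(−π·0.3312/√0.8903) = 33.2%.

33.2%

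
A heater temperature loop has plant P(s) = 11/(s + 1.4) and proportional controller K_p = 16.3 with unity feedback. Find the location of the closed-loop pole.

s = -180.7

Closed-loop transfer function: T(s) = K_p·P(s)/(1 + K_p·P(s)) = 179.3/(s + 1.4 + 179.3) = 179.3/(s + 180.7).
The closed-loop pole is at s = −180.7.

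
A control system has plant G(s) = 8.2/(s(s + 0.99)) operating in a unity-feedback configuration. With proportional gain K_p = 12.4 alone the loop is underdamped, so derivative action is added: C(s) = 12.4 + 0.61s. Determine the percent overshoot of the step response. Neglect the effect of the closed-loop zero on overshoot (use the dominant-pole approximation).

37.6%

Forward path: (12.4 + 0.61s)·8.2/(s(s+0.99)). The closed-loop characteristic equation is s² + (0.99 + 8.2·0.61)s + 8.2·12.4 = 0.
That is s² + 5.992s + 101.7 = 0, so ω_n = 10.08 rad/s and ζ = 5.992/(2·10.08) = 0.2971.
%OS = 100·exp(−πζ/√(1−ζ²)) = 37.6%.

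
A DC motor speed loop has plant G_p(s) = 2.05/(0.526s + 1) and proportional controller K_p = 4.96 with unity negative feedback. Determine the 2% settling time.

T_s ≈ 0.188 s

Closed loop: T(s) = K_p·G_p/(1+K_p·G_p) = 10.17/(0.526s + 1 + 10.17), with pole at s = −(1 + 10.17)/0.526 = −21.23.
τ = 1/21.23 = 0.0471 s, so 2% settling time ≈ 4τ = 0.188 s.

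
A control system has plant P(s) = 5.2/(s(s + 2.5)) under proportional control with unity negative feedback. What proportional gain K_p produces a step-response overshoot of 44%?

K_p = 4.7

From %OS = 100·exp(−πζ/√(1−ζ²)) = 44%, ζ = −ln(0.44)/√(π²+ln²(0.44)) = 0.2528.
Characteristic equation s² + 2.5s + 5.2K_p = 0 gives ζ = 2.5/(2√(5.2K_p)).
Setting ζ = 0.2528: √(5.2K_p) = 2.5/(2·0.2528) = 4.944, so K_p = 24.44/5.2 = 4.7.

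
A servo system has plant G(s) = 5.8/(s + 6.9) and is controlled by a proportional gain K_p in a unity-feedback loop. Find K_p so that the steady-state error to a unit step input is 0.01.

K_p = 118

Steady-state error for a unit step on this type-0 loop is 1/(1 + K_p·G(0)).
G(0) = 0.8406. Require 1/(1 + K_p·0.8406) = 0.01, so 1 + 0.8406·K_p = 100.
K_p = (100 − 1)/0.8406 = 118.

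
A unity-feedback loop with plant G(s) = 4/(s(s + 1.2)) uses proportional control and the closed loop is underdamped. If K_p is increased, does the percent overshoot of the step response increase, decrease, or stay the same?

increase

Characteristic equation s² + 1.2s + K_p·4 = 0: raising K_p raises ω_n while 2ζω_n = 1.2 is fixed, so ζ falls and overshoot grows.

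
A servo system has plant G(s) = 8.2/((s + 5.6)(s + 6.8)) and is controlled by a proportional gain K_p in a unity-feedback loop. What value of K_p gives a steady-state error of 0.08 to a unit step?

K_p = 53.4

The loop is type 0, so e_ss(step) = 1/(1 + K_pos) with K_pos = K_p·G(0).
G(0) = 0.2153. Require 1/(1 + K_p·0.2153) = 0.08, so 1 + 0.2153·K_p = 12.5.
K_p = (12.5 − 1)/0.2153 = 53.4.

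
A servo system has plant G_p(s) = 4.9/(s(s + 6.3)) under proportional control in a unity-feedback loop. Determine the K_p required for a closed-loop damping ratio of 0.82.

Closed-loop characteristic equation: s² + 6.3s + K_p·4.9 = 0.
So ω_n = √(4.9K_p) and 2ζω_n = 6.3, giving ζ = 6.3/(2√(4.9K_p)).
Setting ζ = 0.82: √(4.9K_p) = 6.3/(2·0.82) = 3.841, so K_p = 14.76/4.9 = 3.01.

K_p = 3.01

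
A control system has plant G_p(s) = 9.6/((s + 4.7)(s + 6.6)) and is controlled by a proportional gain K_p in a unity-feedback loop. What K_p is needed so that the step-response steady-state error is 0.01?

K_p = 320

Steady-state error for a unit step on this type-0 loop is 1/(1 + K_p·G_p(0)).
G_p(0) = 0.3095. Require 1/(1 + K_p·0.3095) = 0.01, so 1 + 0.3095·K_p = 100.
K_p = (100 − 1)/0.3095 = 320.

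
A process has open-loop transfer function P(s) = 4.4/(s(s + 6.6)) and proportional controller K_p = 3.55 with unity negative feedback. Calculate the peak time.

T_p = 1.44 s

From 1 + K_pP(s) = 0: s² + 6.6s + 15.62 = 0 ⇒ ω_n = 3.952, ζ = 0.835.
Damped frequency ω_d = ω_n√(1−ζ²) = 2.175 rad/s, so peak time T_p = π/ω_d = 1.44 s.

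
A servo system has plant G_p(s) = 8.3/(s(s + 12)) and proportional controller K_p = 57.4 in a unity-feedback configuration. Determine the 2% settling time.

T_s ≈ 0.667 s

The closed-loop denominator s² + 12s + 476.4 gives ω_n = √476.4 = 21.83 and ζ = 12/(2ω_n) = 0.2749.
2% settling time T_s ≈ 4/(ζω_n) = 4/6 = 0.667 s.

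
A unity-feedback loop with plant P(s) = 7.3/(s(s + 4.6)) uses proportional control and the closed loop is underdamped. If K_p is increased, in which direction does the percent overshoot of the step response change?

increase

Characteristic equation s² + 4.6s + K_p·7.3 = 0: raising K_p raises ω_n while 2ζω_n = 4.6 is fixed, so ζ falls and overshoot grows.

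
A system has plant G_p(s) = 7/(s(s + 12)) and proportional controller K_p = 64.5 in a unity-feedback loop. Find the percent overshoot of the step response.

39.7%

From 1 + K_pG_p(s) = 0: s² + 12s + 451.5 = 0 ⇒ ω_n = 21.25, ζ = 0.2824.
%OS = 100·exp(−πζ/√(1−ζ²)) = 100·exp(−π·0.2824/√0.9203) = 39.7%.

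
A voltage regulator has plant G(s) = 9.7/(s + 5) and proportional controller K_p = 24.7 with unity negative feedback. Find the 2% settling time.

Closed-loop transfer function: T(s) = K_p·G(s)/(1 + K_p·G(s)) = 239.6/(s + 5 + 239.6) = 239.6/(s + 244.6).
Time constant τ = 1/244.6 = 0.004088 s, so the 2% settling time is about 4τ = 0.0164 s.

T_s ≈ 0.0164 s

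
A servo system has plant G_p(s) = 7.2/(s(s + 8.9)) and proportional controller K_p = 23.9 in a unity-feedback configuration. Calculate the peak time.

T_p = 0.255 s

The closed-loop denominator s² + 8.9s + 172.1 gives ω_n = √172.1 = 13.12 and ζ = 8.9/(2ω_n) = 0.3392.
Damped frequency ω_d = ω_n√(1−ζ²) = 12.34 rad/s, so peak time T_p = π/ω_d = 0.255 s.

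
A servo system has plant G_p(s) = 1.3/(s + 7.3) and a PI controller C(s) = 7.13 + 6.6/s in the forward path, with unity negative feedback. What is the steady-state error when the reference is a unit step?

0

The open loop C(s)G_p(s) has a pole at the origin (type 1), so the static position error constant is infinite and e_ss = 1/(1+∞) = 0.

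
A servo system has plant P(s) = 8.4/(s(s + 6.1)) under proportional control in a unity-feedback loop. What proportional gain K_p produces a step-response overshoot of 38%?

From %OS = 100·exp(−πζ/√(1−ζ²)) = 38%, ζ = −ln(0.38)/√(π²+ln²(0.38)) = 0.2943.
Characteristic equation s² + 6.1s + 8.4K_p = 0 gives ζ = 6.1/(2√(8.4K_p)).
Setting ζ = 0.2943: √(8.4K_p) = 6.1/(2·0.2943) = 10.36, so K_p = 107.4/8.4 = 12.8.

K_p = 12.8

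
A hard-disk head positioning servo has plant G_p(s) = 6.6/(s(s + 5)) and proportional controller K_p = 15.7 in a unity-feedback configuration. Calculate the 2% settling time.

Closed-loop characteristic equation: s² + 5s + 103.6 = 0, so ω_n = 10.18 rad/s and ζ = 5/(2·10.18) = 0.2456.
2% settling time T_s ≈ 4/(ζω_n) = 4/2.5 = 1.6 s.

T_s ≈ 1.6 s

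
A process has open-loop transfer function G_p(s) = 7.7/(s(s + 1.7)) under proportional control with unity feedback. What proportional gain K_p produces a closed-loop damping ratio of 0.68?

K_p = 0.203

Closed-loop characteristic equation: s² + 1.7s + K_p·7.7 = 0.
So ω_n = √(7.7K_p) and 2ζω_n = 1.7, giving ζ = 1.7/(2√(7.7K_p)).
Setting ζ = 0.68: √(7.7K_p) = 1.7/(2·0.68) = 1.25, so K_p = 1.562/7.7 = 0.203.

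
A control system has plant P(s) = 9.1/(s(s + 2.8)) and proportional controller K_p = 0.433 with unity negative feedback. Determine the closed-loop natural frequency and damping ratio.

ω_n = 1.99 rad/s, ζ = 0.705

1 + K_p·P(s) = 0 gives s² + 2.8s + 3.94 = 0.
Matching s² + 2ζω_n s + ω_n²: ω_n = √3.94 = 1.985 rad/s and 2ζω_n = 2.8, so ζ = 2.8/(2·1.985) = 0.705.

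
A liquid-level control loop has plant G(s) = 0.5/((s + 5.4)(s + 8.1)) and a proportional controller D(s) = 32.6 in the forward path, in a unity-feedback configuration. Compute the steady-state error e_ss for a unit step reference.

0.729

The loop is type 0. Static position error constant K_pos = D(0)·G(0) = 32.6·0.01143 = 0.3727.
Steady-state error to a unit step: e_ss = 1/(1+K_pos) = 1/1.373 = 0.729.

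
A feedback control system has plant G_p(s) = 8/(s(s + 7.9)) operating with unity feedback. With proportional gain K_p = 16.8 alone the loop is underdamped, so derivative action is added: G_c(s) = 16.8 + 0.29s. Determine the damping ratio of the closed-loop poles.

Forward path: (16.8 + 0.29s)·8/(s(s+7.9)). The closed-loop characteristic equation is s² + (7.9 + 8·0.29)s + 8·16.8 = 0.
That is s² + 10.22s + 134.4 = 0, so ω_n = 11.59 rad/s and ζ = 10.22/(2·11.59) = 0.4408.

ζ = 0.441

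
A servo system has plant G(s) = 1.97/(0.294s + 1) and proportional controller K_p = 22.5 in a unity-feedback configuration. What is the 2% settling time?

T_s ≈ 0.0259 s

Closed loop: T(s) = K_p·G/(1+K_p·G) = 44.33/(0.294s + 1 + 44.33), with pole at s = −(1 + 44.33)/0.294 = −154.2.
τ = 1/154.2 = 0.006486 s, so 2% settling time ≈ 4τ = 0.0259 s.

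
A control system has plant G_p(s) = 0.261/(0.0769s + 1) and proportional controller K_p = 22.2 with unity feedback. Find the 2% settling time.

T_s ≈ 0.0453 s

Closed loop: T(s) = K_p·G_p/(1+K_p·G_p) = 5.794/(0.0769s + 1 + 5.794), with pole at s = −(1 + 5.794)/0.0769 = −88.35.
τ = 1/88.35 = 0.01132 s, so 2% settling time ≈ 4τ = 0.0453 s.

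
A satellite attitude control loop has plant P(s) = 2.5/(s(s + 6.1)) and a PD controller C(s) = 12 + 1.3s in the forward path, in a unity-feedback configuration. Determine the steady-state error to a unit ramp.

0.203

The loop has one pole at the origin (type 1). Velocity error constant K_v = lim_{s→0} s·C(s)P(s) = 12·2.5/6.1 = 4.918.
Steady-state error to a unit ramp: e_ss = 1/K_v = 0.203.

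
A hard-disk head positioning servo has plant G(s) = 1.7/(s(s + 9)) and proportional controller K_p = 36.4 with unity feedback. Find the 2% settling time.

The closed-loop denominator s² + 9s + 61.88 gives ω_n = √61.88 = 7.866 and ζ = 9/(2ω_n) = 0.5721.
2% settling time T_s ≈ 4/(ζω_n) = 4/4.5 = 0.889 s.

T_s ≈ 0.889 s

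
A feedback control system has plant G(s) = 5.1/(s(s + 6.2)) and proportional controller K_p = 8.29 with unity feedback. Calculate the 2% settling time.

From 1 + K_pG(s) = 0: s² + 6.2s + 42.28 = 0 ⇒ ω_n = 6.502, ζ = 0.4768.
2% settling time T_s ≈ 4/(ζω_n) = 4/3.1 = 1.29 s.

T_s ≈ 1.29 s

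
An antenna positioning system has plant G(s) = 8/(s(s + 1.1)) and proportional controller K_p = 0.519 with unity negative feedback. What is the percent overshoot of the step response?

41.5%

The closed-loop denominator s² + 1.1s + 4.152 gives ω_n = √4.152 = 2.038 and ζ = 1.1/(2ω_n) = 0.2699.
%OS = 100·exp(−πζ/√(1−ζ²)) = 100·exp(−π·0.2699/√0.9271) = 41.5%.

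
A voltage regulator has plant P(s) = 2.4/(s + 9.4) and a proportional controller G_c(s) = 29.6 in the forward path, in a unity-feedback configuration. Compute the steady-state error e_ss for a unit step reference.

The loop is type 0. Static position error constant K_pos = G_c(0)·P(0) = 29.6·0.2553 = 7.557.
Steady-state error to a unit step: e_ss = 1/(1+K_pos) = 1/8.557 = 0.117.

0.117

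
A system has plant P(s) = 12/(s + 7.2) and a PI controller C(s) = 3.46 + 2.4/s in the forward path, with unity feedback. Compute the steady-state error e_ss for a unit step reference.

The open loop C(s)P(s) has a pole at the origin (type 1), so the static position error constant is infinite and e_ss = 1/(1+∞) = 0.

0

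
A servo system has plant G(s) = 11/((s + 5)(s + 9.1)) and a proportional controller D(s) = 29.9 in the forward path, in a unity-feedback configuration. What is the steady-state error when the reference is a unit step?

The loop is type 0. Static position error constant K_pos = D(0)·G(0) = 29.9·0.2418 = 7.229.
Steady-state error to a unit step: e_ss = 1/(1+K_pos) = 1/8.229 = 0.122.

0.122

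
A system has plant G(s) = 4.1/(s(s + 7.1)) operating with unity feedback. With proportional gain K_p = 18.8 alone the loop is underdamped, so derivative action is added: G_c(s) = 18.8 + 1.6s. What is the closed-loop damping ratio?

Forward path: (18.8 + 1.6s)·4.1/(s(s+7.1)). The closed-loop characteristic equation is s² + (7.1 + 4.1·1.6)s + 4.1·18.8 = 0.
That is s² + 13.66s + 77.08 = 0, so ω_n = 8.78 rad/s and ζ = 13.66/(2·8.78) = 0.7779.

ζ = 0.778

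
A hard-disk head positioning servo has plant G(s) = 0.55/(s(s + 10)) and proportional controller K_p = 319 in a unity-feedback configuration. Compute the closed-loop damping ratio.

ζ = 0.377

With unity feedback the closed-loop characteristic equation is s² + 10s + 319·0.55 = s² + 10s + 175.5 = 0.
Matching s² + 2ζω_n s + ω_n²: ω_n = √175.5 = 13.25 rad/s and 2ζω_n = 10, so ζ = 10/(2·13.25) = 0.377.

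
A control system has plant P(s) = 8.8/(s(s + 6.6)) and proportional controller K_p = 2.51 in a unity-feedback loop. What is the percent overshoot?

From 1 + K_pP(s) = 0: s² + 6.6s + 22.09 = 0 ⇒ ω_n = 4.7, ζ = 0.7022.
%OS = 100·exp(−πζ/√(1−ζ²)) = 100·exp(−π·0.7022/√0.507) = 4.51%.

4.51%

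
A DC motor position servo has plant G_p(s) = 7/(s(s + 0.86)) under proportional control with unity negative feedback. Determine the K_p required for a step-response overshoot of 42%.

From %OS = 100·exp(−πζ/√(1−ζ²)) = 42%, ζ = −ln(0.42)/√(π²+ln²(0.42)) = 0.2662.
Characteristic equation s² + 0.86s + 7K_p = 0 gives ζ = 0.86/(2√(7K_p)).
Setting ζ = 0.2662: √(7K_p) = 0.86/(2·0.2662) = 1.615, so K_p = 2.61/7 = 0.373.

K_p = 0.373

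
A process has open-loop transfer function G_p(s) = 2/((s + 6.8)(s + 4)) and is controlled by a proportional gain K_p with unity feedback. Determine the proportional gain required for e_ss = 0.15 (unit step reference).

K_p = 77.1

For a type-0 loop with proportional control, e_ss = 1/(1 + K_p·G_p(0)).
G_p(0) = 0.07353. Require 1/(1 + K_p·0.07353) = 0.15, so 1 + 0.07353·K_p = 6.667.
K_p = (6.667 − 1)/0.07353 = 77.1.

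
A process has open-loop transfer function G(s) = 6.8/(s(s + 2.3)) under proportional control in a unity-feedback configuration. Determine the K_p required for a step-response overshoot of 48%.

K_p = 3.76

From %OS = 100·exp(−πζ/√(1−ζ²)) = 48%, ζ = −ln(0.48)/√(π²+ln²(0.48)) = 0.2275.
Characteristic equation s² + 2.3s + 6.8K_p = 0 gives ζ = 2.3/(2√(6.8K_p)).
Setting ζ = 0.2275: √(6.8K_p) = 2.3/(2·0.2275) = 5.055, so K_p = 25.55/6.8 = 3.76.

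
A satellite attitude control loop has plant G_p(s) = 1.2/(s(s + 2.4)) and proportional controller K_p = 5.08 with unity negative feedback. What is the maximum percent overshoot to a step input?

17.4%

From 1 + K_pG_p(s) = 0: s² + 2.4s + 6.096 = 0 ⇒ ω_n = 2.469, ζ = 0.486.
%OS = 100·exp(−πζ/√(1−ζ²)) = 100·exp(−π·0.486/√0.7638) = 17.4%.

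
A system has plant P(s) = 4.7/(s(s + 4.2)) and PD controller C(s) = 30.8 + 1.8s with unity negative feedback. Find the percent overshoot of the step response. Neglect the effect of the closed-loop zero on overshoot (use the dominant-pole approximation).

14.3%

Forward path: (30.8 + 1.8s)·4.7/(s(s+4.2)). The closed-loop characteristic equation is s² + (4.2 + 4.7·1.8)s + 4.7·30.8 = 0.
That is s² + 12.66s + 144.8 = 0, so ω_n = 12.03 rad/s and ζ = 12.66/(2·12.03) = 0.5261.
%OS = 100·exp(−πζ/√(1−ζ²)) = 14.3%.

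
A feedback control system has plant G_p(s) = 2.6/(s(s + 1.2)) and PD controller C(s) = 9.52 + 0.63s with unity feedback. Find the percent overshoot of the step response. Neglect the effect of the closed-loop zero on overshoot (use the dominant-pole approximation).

39.3%

Forward path: (9.52 + 0.63s)·2.6/(s(s+1.2)). The closed-loop characteristic equation is s² + (1.2 + 2.6·0.63)s + 2.6·9.52 = 0.
That is s² + 2.838s + 24.75 = 0, so ω_n = 4.975 rad/s and ζ = 2.838/(2·4.975) = 0.2852.
%OS = 100·exp(−πζ/√(1−ζ²)) = 39.3%.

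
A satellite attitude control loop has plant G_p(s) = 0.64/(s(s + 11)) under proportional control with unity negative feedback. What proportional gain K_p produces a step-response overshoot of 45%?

K_p = 779

From %OS = 100·exp(−πζ/√(1−ζ²)) = 45%, ζ = −ln(0.45)/√(π²+ln²(0.45)) = 0.2463.
Characteristic equation s² + 11s + 0.64K_p = 0 gives ζ = 11/(2√(0.64K_p)).
Setting ζ = 0.2463: √(0.64K_p) = 11/(2·0.2463) = 22.33, so K_p = 498.5/0.64 = 779.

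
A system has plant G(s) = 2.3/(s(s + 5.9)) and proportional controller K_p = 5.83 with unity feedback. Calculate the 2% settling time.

T_s ≈ 1.36 s

Closed-loop characteristic equation: s² + 5.9s + 13.41 = 0, so ω_n = 3.662 rad/s and ζ = 5.9/(2·3.662) = 0.8056.
2% settling time T_s ≈ 4/(ζω_n) = 4/2.95 = 1.36 s.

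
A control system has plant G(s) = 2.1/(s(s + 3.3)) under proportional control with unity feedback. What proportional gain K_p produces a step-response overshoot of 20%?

From %OS = 100·exp(−πζ/√(1−ζ²)) = 20%, ζ = −ln(0.2)/√(π²+ln²(0.2)) = 0.4559.
Characteristic equation s² + 3.3s + 2.1K_p = 0 gives ζ = 3.3/(2√(2.1K_p)).
Setting ζ = 0.4559: √(2.1K_p) = 3.3/(2·0.4559) = 3.619, so K_p = 13.1/2.1 = 6.24.

K_p = 6.24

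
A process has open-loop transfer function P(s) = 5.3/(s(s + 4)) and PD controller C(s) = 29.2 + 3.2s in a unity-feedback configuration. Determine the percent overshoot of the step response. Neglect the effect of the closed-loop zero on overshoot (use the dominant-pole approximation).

0.736%

Forward path: (29.2 + 3.2s)·5.3/(s(s+4)). The closed-loop characteristic equation is s² + (4 + 5.3·3.2)s + 5.3·29.2 = 0.
That is s² + 20.96s + 154.8 = 0, so ω_n = 12.44 rad/s and ζ = 20.96/(2·12.44) = 0.8424.
%OS = 100·exp(−πζ/√(1−ζ²)) = 0.736%.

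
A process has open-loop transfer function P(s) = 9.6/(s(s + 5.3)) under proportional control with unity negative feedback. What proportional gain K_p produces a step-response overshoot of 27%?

From %OS = 100·exp(−πζ/√(1−ζ²)) = 27%, ζ = −ln(0.27)/√(π²+ln²(0.27)) = 0.3847.
Characteristic equation s² + 5.3s + 9.6K_p = 0 gives ζ = 5.3/(2√(9.6K_p)).
Setting ζ = 0.3847: √(9.6K_p) = 5.3/(2·0.3847) = 6.888, so K_p = 47.45/9.6 = 4.94.

K_p = 4.94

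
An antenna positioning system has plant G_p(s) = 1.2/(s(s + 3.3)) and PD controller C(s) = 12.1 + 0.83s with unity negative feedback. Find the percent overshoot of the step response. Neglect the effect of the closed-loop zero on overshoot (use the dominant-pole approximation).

11.7%

Forward path: (12.1 + 0.83s)·1.2/(s(s+3.3)). The closed-loop characteristic equation is s² + (3.3 + 1.2·0.83)s + 1.2·12.1 = 0.
That is s² + 4.296s + 14.52 = 0, so ω_n = 3.811 rad/s and ζ = 4.296/(2·3.811) = 0.5637.
%OS = 100·exp(−πζ/√(1−ζ²)) = 11.7%.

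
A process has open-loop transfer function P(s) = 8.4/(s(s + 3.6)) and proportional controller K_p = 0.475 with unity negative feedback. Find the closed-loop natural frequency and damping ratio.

ω_n = 2 rad/s, ζ = 0.901

The closed-loop denominator is s(s+3.6) + 0.475·8.4 = s² + 3.6s + 3.99.
Matching s² + 2ζω_n s + ω_n²: ω_n = √3.99 = 1.997 rad/s and 2ζω_n = 3.6, so ζ = 3.6/(2·1.997) = 0.901.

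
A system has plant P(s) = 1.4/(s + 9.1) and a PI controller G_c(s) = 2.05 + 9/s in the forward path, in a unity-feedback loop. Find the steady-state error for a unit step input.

0

The open loop G_c(s)P(s) has a pole at the origin (type 1), so the static position error constant is infinite and e_ss = 1/(1+∞) = 0.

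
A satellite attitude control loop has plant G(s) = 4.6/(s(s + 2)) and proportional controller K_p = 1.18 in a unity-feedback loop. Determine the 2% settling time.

Closed-loop characteristic equation: s² + 2s + 5.428 = 0, so ω_n = 2.33 rad/s and ζ = 2/(2·2.33) = 0.4292.
2% settling time T_s ≈ 4/(ζω_n) = 4/1 = 4 s.

T_s ≈ 4 s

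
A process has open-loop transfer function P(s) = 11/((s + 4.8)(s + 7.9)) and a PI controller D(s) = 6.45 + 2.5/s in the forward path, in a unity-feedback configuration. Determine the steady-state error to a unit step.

0

The open loop D(s)P(s) has a pole at the origin (type 1), so the static position error constant is infinite and e_ss = 1/(1+∞) = 0.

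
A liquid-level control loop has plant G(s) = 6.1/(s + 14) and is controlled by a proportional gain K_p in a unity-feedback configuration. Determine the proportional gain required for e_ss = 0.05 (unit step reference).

Steady-state error for a unit step on this type-0 loop is 1/(1 + K_p·G(0)).
G(0) = 0.4357. Require 1/(1 + K_p·0.4357) = 0.05, so 1 + 0.4357·K_p = 20.
K_p = (20 − 1)/0.4357 = 43.6.

K_p = 43.6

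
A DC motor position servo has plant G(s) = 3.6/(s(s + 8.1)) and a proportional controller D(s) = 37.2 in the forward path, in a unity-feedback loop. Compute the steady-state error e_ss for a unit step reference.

The open loop D(s)G(s) has a pole at the origin (type 1), so the static position error constant is infinite and e_ss = 1/(1+∞) = 0.

0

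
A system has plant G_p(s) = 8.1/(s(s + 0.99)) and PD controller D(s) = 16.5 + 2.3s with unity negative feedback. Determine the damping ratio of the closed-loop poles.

ζ = 0.849

Forward path: (16.5 + 2.3s)·8.1/(s(s+0.99)). The closed-loop characteristic equation is s² + (0.99 + 8.1·2.3)s + 8.1·16.5 = 0.
That is s² + 19.62s + 133.7 = 0, so ω_n = 11.56 rad/s and ζ = 19.62/(2·11.56) = 0.8486.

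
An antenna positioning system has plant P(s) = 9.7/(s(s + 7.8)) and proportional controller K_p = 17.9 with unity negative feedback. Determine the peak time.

From 1 + K_pP(s) = 0: s² + 7.8s + 173.6 = 0 ⇒ ω_n = 13.18, ζ = 0.296.
Damped frequency ω_d = ω_n√(1−ζ²) = 12.59 rad/s, so peak time T_p = π/ω_d = 0.25 s.

T_p = 0.25 s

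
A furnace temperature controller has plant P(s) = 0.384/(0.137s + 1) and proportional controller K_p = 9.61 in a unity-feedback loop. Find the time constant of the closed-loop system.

Closed loop: T(s) = K_p·P/(1+K_p·P) = 3.69/(0.137s + 1 + 3.69), with pole at s = −(1 + 3.69)/0.137 = −34.24.
Closed-loop time constant τ = 1/34.24 = 0.0292 s.

τ = 0.0292 s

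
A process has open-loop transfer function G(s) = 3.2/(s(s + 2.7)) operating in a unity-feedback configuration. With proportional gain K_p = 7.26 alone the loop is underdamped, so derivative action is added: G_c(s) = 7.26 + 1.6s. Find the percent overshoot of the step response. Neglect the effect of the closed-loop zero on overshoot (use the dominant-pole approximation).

1.28%

Forward path: (7.26 + 1.6s)·3.2/(s(s+2.7)). The closed-loop characteristic equation is s² + (2.7 + 3.2·1.6)s + 3.2·7.26 = 0.
That is s² + 7.82s + 23.23 = 0, so ω_n = 4.82 rad/s and ζ = 7.82/(2·4.82) = 0.8112.
%OS = 100·exp(−πζ/√(1−ζ²)) = 1.28%.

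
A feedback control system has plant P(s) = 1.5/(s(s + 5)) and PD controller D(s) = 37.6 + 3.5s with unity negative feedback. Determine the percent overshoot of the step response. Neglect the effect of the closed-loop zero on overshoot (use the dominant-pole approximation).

Forward path: (37.6 + 3.5s)·1.5/(s(s+5)). The closed-loop characteristic equation is s² + (5 + 1.5·3.5)s + 1.5·37.6 = 0.
That is s² + 10.25s + 56.4 = 0, so ω_n = 7.51 rad/s and ζ = 10.25/(2·7.51) = 0.6824.
%OS = 100·exp(−πζ/√(1−ζ²)) = 5.32%.

5.32%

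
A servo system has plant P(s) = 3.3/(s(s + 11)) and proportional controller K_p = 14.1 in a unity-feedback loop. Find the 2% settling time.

T_s ≈ 0.727 s

The closed-loop denominator s² + 11s + 46.53 gives ω_n = √46.53 = 6.821 and ζ = 11/(2ω_n) = 0.8063.
2% settling time T_s ≈ 4/(ζω_n) = 4/5.5 = 0.727 s.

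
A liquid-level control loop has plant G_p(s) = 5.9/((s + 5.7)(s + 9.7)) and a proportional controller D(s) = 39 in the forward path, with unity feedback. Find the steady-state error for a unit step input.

The loop is type 0. Static position error constant K_pos = D(0)·G_p(0) = 39·0.1067 = 4.162.
Steady-state error to a unit step: e_ss = 1/(1+K_pos) = 1/5.162 = 0.194.

0.194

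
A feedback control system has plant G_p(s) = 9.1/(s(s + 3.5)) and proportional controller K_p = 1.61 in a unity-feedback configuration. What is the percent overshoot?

Closed-loop characteristic equation: s² + 3.5s + 14.65 = 0, so ω_n = 3.828 rad/s and ζ = 3.5/(2·3.828) = 0.4572.
%OS = 100·exp(−πζ/√(1−ζ²)) = 100·exp(−π·0.4572/√0.791) = 19.9%.

19.9%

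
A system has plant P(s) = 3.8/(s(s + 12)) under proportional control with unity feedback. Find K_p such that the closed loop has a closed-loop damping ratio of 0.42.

Closed-loop characteristic equation: s² + 12s + K_p·3.8 = 0.
So ω_n = √(3.8K_p) and 2ζω_n = 12, giving ζ = 12/(2√(3.8K_p)).
Setting ζ = 0.42: √(3.8K_p) = 12/(2·0.42) = 14.29, so K_p = 204.1/3.8 = 53.7.

K_p = 53.7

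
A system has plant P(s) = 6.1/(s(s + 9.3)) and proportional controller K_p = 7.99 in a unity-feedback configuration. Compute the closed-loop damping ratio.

1 + K_p·P(s) = 0 gives s² + 9.3s + 48.74 = 0.
So ω_n² = 48.74 ⇒ ω_n = 6.981 rad/s, and ζ = 9.3/(2ω_n) = 0.666.

ζ = 0.666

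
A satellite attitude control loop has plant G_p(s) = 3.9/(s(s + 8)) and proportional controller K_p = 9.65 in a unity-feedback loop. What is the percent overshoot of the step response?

6.71%

The closed-loop denominator s² + 8s + 37.63 gives ω_n = √37.63 = 6.135 and ζ = 8/(2ω_n) = 0.652.
%OS = 100·exp(−πζ/√(1−ζ²)) = 100·exp(−π·0.652/√0.5749) = 6.71%.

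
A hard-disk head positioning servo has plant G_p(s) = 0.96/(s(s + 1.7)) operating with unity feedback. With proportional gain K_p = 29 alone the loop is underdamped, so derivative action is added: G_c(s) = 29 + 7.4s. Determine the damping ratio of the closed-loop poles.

Forward path: (29 + 7.4s)·0.96/(s(s+1.7)). The closed-loop characteristic equation is s² + (1.7 + 0.96·7.4)s + 0.96·29 = 0.
That is s² + 8.804s + 27.84 = 0, so ω_n = 5.276 rad/s and ζ = 8.804/(2·5.276) = 0.8343.

ζ = 0.834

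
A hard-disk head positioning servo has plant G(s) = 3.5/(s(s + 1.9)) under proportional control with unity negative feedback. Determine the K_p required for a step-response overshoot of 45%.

K_p = 4.25

From %OS = 100·exp(−πζ/√(1−ζ²)) = 45%, ζ = −ln(0.45)/√(π²+ln²(0.45)) = 0.2463.
Characteristic equation s² + 1.9s + 3.5K_p = 0 gives ζ = 1.9/(2√(3.5K_p)).
Setting ζ = 0.2463: √(3.5K_p) = 1.9/(2·0.2463) = 3.856, so K_p = 14.87/3.5 = 4.25.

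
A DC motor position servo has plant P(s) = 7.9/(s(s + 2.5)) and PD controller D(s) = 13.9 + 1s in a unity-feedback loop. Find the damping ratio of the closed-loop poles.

Forward path: (13.9 + 1s)·7.9/(s(s+2.5)). The closed-loop characteristic equation is s² + (2.5 + 7.9·1)s + 7.9·13.9 = 0.
That is s² + 10.4s + 109.8 = 0, so ω_n = 10.48 rad/s and ζ = 10.4/(2·10.48) = 0.4962.

ζ = 0.496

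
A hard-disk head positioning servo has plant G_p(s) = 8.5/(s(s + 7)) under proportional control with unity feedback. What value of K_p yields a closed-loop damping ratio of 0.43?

K_p = 7.79

Closed-loop characteristic equation: s² + 7s + K_p·8.5 = 0.
So ω_n = √(8.5K_p) and 2ζω_n = 7, giving ζ = 7/(2√(8.5K_p)).
Setting ζ = 0.43: √(8.5K_p) = 7/(2·0.43) = 8.14, so K_p = 66.25/8.5 = 7.79.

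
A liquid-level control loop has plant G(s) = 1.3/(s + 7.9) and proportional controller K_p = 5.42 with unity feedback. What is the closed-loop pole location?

Closed-loop transfer function: T(s) = K_p·G(s)/(1 + K_p·G(s)) = 7.046/(s + 7.9 + 7.046) = 7.046/(s + 14.95).
The closed-loop pole is at s = −14.95.

s = -14.95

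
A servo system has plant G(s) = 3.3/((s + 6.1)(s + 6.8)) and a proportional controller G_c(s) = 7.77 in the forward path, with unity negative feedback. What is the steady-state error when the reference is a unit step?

The loop is type 0. Static position error constant K_pos = G_c(0)·G(0) = 7.77·0.07956 = 0.6182.
Steady-state error to a unit step: e_ss = 1/(1+K_pos) = 1/1.618 = 0.618.

0.618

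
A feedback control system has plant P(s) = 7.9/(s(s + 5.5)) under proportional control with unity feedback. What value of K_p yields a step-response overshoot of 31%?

K_p = 7.85

From %OS = 100·exp(−πζ/√(1−ζ²)) = 31%, ζ = −ln(0.31)/√(π²+ln²(0.31)) = 0.3493.
Characteristic equation s² + 5.5s + 7.9K_p = 0 gives ζ = 5.5/(2√(7.9K_p)).
Setting ζ = 0.3493: √(7.9K_p) = 5.5/(2·0.3493) = 7.873, so K_p = 61.98/7.9 = 7.85.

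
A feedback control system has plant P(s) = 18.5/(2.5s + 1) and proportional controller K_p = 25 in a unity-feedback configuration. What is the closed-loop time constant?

Closed loop: T(s) = K_p·P/(1+K_p·P) = 462.5/(2.5s + 1 + 462.5), with pole at s = −(1 + 462.5)/2.5 = −185.4.
Closed-loop time constant τ = 1/185.4 = 0.00539 s.

τ = 0.00539 s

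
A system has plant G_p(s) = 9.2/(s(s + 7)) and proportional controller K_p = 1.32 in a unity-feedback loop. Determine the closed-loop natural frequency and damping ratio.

With unity feedback the closed-loop characteristic equation is s² + 7s + 1.32·9.2 = s² + 7s + 12.14 = 0.
So ω_n² = 12.14 ⇒ ω_n = 3.485 rad/s, and ζ = 7/(2ω_n) = 1.

ω_n = 3.48 rad/s, ζ = 1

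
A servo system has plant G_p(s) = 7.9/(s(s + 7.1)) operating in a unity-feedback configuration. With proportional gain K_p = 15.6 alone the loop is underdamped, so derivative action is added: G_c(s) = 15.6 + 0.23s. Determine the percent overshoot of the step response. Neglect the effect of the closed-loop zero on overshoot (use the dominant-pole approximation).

Forward path: (15.6 + 0.23s)·7.9/(s(s+7.1)). The closed-loop characteristic equation is s² + (7.1 + 7.9·0.23)s + 7.9·15.6 = 0.
That is s² + 8.917s + 123.2 = 0, so ω_n = 11.1 rad/s and ζ = 8.917/(2·11.1) = 0.4016.
%OS = 100·exp(−πζ/√(1−ζ²)) = 25.2%.

25.2%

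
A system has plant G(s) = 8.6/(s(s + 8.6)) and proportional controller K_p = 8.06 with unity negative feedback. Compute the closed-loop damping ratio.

With unity feedback the closed-loop characteristic equation is s² + 8.6s + 8.06·8.6 = s² + 8.6s + 69.32 = 0.
Matching s² + 2ζω_n s + ω_n²: ω_n = √69.32 = 8.326 rad/s and 2ζω_n = 8.6, so ζ = 8.6/(2·8.326) = 0.516.

ζ = 0.516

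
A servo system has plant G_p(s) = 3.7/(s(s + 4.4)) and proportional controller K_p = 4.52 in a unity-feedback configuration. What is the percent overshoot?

13.5%

The closed-loop denominator s² + 4.4s + 16.72 gives ω_n = √16.72 = 4.089 and ζ = 4.4/(2ω_n) = 0.538.
%OS = 100·exp(−πζ/√(1−ζ²)) = 100·exp(−π·0.538/√0.7106) = 13.5%.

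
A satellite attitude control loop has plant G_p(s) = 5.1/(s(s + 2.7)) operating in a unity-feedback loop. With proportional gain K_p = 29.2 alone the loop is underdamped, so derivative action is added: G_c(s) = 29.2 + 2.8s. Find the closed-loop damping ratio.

ζ = 0.696

Forward path: (29.2 + 2.8s)·5.1/(s(s+2.7)). The closed-loop characteristic equation is s² + (2.7 + 5.1·2.8)s + 5.1·29.2 = 0.
That is s² + 16.98s + 148.9 = 0, so ω_n = 12.2 rad/s and ζ = 16.98/(2·12.2) = 0.6957.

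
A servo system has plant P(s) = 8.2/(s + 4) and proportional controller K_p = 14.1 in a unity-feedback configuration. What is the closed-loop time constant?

Closed-loop transfer function: T(s) = K_p·P(s)/(1 + K_p·P(s)) = 115.6/(s + 4 + 115.6) = 115.6/(s + 119.6).
Time constant τ = 1/119.6 = 0.00836 s.

τ = 0.00836 s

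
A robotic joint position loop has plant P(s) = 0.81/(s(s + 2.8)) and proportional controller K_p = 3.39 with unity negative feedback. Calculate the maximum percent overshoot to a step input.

Closed-loop characteristic equation: s² + 2.8s + 2.746 = 0, so ω_n = 1.657 rad/s and ζ = 2.8/(2·1.657) = 0.8449.
%OS = 100·exp(−πζ/√(1−ζ²)) = 100·exp(−π·0.8449/√0.2862) = 0.7%.

0.7%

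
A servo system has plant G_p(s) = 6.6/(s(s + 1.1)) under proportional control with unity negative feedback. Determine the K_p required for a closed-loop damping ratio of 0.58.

Closed-loop characteristic equation: s² + 1.1s + K_p·6.6 = 0.
So ω_n = √(6.6K_p) and 2ζω_n = 1.1, giving ζ = 1.1/(2√(6.6K_p)).
Setting ζ = 0.58: √(6.6K_p) = 1.1/(2·0.58) = 0.9483, so K_p = 0.8992/6.6 = 0.136.

K_p = 0.136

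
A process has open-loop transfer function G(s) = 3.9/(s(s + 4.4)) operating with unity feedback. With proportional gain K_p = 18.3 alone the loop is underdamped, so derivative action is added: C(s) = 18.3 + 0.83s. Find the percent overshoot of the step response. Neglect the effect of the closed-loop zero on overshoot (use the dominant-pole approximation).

20.4%

Forward path: (18.3 + 0.83s)·3.9/(s(s+4.4)). The closed-loop characteristic equation is s² + (4.4 + 3.9·0.83)s + 3.9·18.3 = 0.
That is s² + 7.637s + 71.37 = 0, so ω_n = 8.448 rad/s and ζ = 7.637/(2·8.448) = 0.452.
%OS = 100·exp(−πζ/√(1−ζ²)) = 20.4%.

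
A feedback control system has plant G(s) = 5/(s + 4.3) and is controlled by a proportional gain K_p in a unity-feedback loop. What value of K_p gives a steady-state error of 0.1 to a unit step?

For a type-0 loop with proportional control, e_ss = 1/(1 + K_p·G(0)).
G(0) = 1.163. Require 1/(1 + K_p·1.163) = 0.1, so 1 + 1.163·K_p = 10.
K_p = (10 − 1)/1.163 = 7.74.

K_p = 7.74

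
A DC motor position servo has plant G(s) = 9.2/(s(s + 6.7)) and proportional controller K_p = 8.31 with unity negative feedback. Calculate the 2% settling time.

T_s ≈ 1.19 s

Closed-loop characteristic equation: s² + 6.7s + 76.45 = 0, so ω_n = 8.744 rad/s and ζ = 6.7/(2·8.744) = 0.3831.
2% settling time T_s ≈ 4/(ζω_n) = 4/3.35 = 1.19 s.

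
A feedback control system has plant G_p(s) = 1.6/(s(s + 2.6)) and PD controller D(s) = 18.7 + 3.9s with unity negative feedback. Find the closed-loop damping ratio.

Forward path: (18.7 + 3.9s)·1.6/(s(s+2.6)). The closed-loop characteristic equation is s² + (2.6 + 1.6·3.9)s + 1.6·18.7 = 0.
That is s² + 8.84s + 29.92 = 0, so ω_n = 5.47 rad/s and ζ = 8.84/(2·5.47) = 0.8081.

ζ = 0.808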